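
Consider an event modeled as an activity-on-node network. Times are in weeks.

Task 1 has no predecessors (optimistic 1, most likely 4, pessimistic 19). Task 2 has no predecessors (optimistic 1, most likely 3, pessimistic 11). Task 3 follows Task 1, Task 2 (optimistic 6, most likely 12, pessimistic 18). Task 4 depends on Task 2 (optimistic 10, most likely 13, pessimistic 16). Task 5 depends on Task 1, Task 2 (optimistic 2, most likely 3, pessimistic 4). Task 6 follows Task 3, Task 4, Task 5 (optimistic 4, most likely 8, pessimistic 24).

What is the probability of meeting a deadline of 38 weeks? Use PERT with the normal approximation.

te_Task 1 = (1 + 4·4 + 19)/6 = 36/6 = 6; σ²_Task 1 = ((19−1)/6)² = 9.000
te_Task 2 = (1 + 4·3 + 11)/6 = 24/6 = 4; σ²_Task 2 = ((11−1)/6)² = 2.778
te_Task 3 = (6 + 4·12 + 18)/6 = 72/6 = 12; σ²_Task 3 = ((18−6)/6)² = 4.000
te_Task 4 = (10 + 4·13 + 16)/6 = 78/6 = 13; σ²_Task 4 = ((16−10)/6)² = 1.000
te_Task 5 = (2 + 4·3 + 4)/6 = 18/6 = 3; σ²_Task 5 = ((4−2)/6)² = 0.111
te_Task 6 = (4 + 4·8 + 24)/6 = 60/6 = 10; σ²_Task 6 = ((24−4)/6)² = 11.111

Forward pass:
ES_Task 1 = 0; EF_Task 1 = 6
ES_Task 2 = 0; EF_Task 2 = 4
ES_Task 3 = max(EF_Task 1=6, EF_Task 2=4) = 6; EF_Task 3 = 6+12 = 18
ES_Task 4 = 4; EF_Task 4 = 4+13 = 17
ES_Task 5 = max(EF_Task 1=6, EF_Task 2=4) = 6; EF_Task 5 = 6+3 = 9
ES_Task 6 = max(EF_Task 3=18, EF_Task 4=17, EF_Task 5=9) = 18; EF_Task 6 = 18+10 = 28
Expected project duration μ = 28 weeks. Critical path: Task 1 → Task 3 → Task 6.

Variance along critical path = 9.000 + 4.000 + 11.111 = 24.111; σ = √24.111 = 4.910 weeks.
Z = (38 − 28) / 4.910 = 2.037
P(T ≤ 38) = Φ(2.037) ≈ 0.979

0.979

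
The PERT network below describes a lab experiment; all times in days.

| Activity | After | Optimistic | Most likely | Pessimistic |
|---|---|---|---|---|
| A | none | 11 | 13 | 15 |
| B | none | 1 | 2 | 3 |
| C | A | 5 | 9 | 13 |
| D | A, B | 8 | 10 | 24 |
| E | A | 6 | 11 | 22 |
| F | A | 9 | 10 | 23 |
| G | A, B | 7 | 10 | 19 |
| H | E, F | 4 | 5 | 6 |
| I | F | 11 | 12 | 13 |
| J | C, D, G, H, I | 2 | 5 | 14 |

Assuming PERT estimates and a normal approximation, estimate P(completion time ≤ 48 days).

te_A = (11 + 4·13 + 15)/6 = 78/6 = 13; σ²_A = ((15−11)/6)² = 0.444
te_B = (1 + 4·2 + 3)/6 = 12/6 = 2; σ²_B = ((3−1)/6)² = 0.111
te_C = (5 + 4·9 + 13)/6 = 54/6 = 9; σ²_C = ((13−5)/6)² = 1.778
te_D = (8 + 4·10 + 24)/6 = 72/6 = 12; σ²_D = ((24−8)/6)² = 7.111
te_E = (6 + 4·11 + 22)/6 = 72/6 = 12; σ²_E = ((22−6)/6)² = 7.111
te_F = (9 + 4·10 + 23)/6 = 72/6 = 12; σ²_F = ((23−9)/6)² = 5.444
te_G = (7 + 4·10 + 19)/6 = 66/6 = 11; σ²_G = ((19−7)/6)² = 4.000
te_H = (4 + 4·5 + 6)/6 = 30/6 = 5; σ²_H = ((6−4)/6)² = 0.111
te_I = (11 + 4·12 + 13)/6 = 72/6 = 12; σ²_I = ((13−11)/6)² = 0.111
te_J = (2 + 4·5 + 14)/6 = 36/6 = 6; σ²_J = ((14−2)/6)² = 4.000

Forward pass:
ES_A = 0; EF_A = 13
ES_B = 0; EF_B = 2
ES_C = 13; EF_C = 13+9 = 22
ES_D = max(EF_A=13, EF_B=2) = 13; EF_D = 13+12 = 25
ES_E = 13; EF_E = 13+12 = 25
ES_F = 13; EF_F = 13+12 = 25
ES_G = max(EF_A=13, EF_B=2) = 13; EF_G = 13+11 = 24
ES_H = max(EF_E=25, EF_F=25) = 25; EF_H = 25+5 = 30
ES_I = 25; EF_I = 25+12 = 37
ES_J = max(EF_C=22, EF_D=25, EF_G=24, EF_H=30, EF_I=37) = 37; EF_J = 37+6 = 43
Expected project duration μ = 43 days. Critical path: A → F → I → J.

Variance along critical path = 0.444 + 5.444 + 0.111 + 4.000 = 10.000; σ = √10.000 = 3.162 days.
Z = (48 − 43) / 3.162 = 1.581
P(T ≤ 48) = Φ(1.581) ≈ 0.943

0.943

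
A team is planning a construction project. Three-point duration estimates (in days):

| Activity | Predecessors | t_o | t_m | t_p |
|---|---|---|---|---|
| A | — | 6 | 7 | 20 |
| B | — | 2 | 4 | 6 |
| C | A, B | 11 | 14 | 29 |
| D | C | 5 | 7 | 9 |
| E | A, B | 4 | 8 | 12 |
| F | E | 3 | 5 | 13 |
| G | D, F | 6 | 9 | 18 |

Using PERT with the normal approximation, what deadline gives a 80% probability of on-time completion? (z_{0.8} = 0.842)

te_A = (6 + 4·7 + 20)/6 = 54/6 = 9; σ²_A = ((20−6)/6)² = 5.444
te_B = (2 + 4·4 + 6)/6 = 24/6 = 4; σ²_B = ((6−2)/6)² = 0.444
te_C = (11 + 4·14 + 29)/6 = 96/6 = 16; σ²_C = ((29−11)/6)² = 9.000
te_D = (5 + 4·7 + 9)/6 = 42/6 = 7; σ²_D = ((9−5)/6)² = 0.444
te_E = (4 + 4·8 + 12)/6 = 48/6 = 8; σ²_E = ((12−4)/6)² = 1.778
te_F = (3 + 4·5 + 13)/6 = 36/6 = 6; σ²_F = ((13−3)/6)² = 2.778
te_G = (6 + 4·9 + 18)/6 = 60/6 = 10; σ²_G = ((18−6)/6)² = 4.000

Forward pass:
ES_A = 0; EF_A = 9
ES_B = 0; EF_B = 4
ES_C = max(EF_A=9, EF_B=4) = 9; EF_C = 9+16 = 25
ES_D = 25; EF_D = 25+7 = 32
ES_E = max(EF_A=9, EF_B=4) = 9; EF_E = 9+8 = 17
ES_F = 17; EF_F = 17+6 = 23
ES_G = max(EF_D=32, EF_F=23) = 32; EF_G = 32+10 = 42
Expected project duration μ = 42 days. Critical path: A → C → D → G.

Variance along critical path = 5.444 + 9.000 + 0.444 + 4.000 = 18.889; σ = 4.346 days.
D = μ + z·σ = 42 + 0.842·4.346 = 45.7 days

45.7 days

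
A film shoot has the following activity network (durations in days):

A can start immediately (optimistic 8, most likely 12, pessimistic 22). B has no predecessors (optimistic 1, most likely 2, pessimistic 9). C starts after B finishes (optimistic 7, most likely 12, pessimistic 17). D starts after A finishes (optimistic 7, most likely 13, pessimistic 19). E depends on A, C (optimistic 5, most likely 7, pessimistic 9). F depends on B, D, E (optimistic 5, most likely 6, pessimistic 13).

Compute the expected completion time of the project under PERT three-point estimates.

te_A = (8 + 4·12 + 22)/6 = 78/6 = 13
te_B = (1 + 4·2 + 9)/6 = 18/6 = 3
te_C = (7 + 4·12 + 17)/6 = 72/6 = 12
te_D = (7 + 4·13 + 19)/6 = 78/6 = 13
te_E = (5 + 4·7 + 9)/6 = 42/6 = 7
te_F = (5 + 4·6 + 13)/6 = 42/6 = 7

Forward pass:
ES_A = 0; EF_A = 13
ES_B = 0; EF_B = 3
ES_C = 3; EF_C = 3+12 = 15
ES_D = 13; EF_D = 13+13 = 26
ES_E = max(EF_A=13, EF_C=15) = 15; EF_E = 15+7 = 22
ES_F = max(EF_B=3, EF_D=26, EF_E=22) = 26; EF_F = 26+7 = 33
Expected project duration μ = 33 days. Critical path: A → D → F.

33 days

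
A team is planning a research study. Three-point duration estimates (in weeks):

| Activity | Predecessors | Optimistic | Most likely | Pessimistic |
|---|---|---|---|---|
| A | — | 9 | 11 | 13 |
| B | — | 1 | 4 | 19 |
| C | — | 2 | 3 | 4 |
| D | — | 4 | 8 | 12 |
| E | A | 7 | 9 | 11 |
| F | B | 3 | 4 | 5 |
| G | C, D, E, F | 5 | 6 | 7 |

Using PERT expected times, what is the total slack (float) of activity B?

10 weeks

te_A = (9 + 4·11 + 13)/6 = 66/6 = 11
te_B = (1 + 4·4 + 19)/6 = 36/6 = 6
te_C = (2 + 4·3 + 4)/6 = 18/6 = 3
te_D = (4 + 4·8 + 12)/6 = 48/6 = 8
te_E = (7 + 4·9 + 11)/6 = 54/6 = 9
te_F = (3 + 4·4 + 5)/6 = 24/6 = 4
te_G = (5 + 4·6 + 7)/6 = 36/6 = 6

Forward pass:
ES_A = 0; EF_A = 11
ES_B = 0; EF_B = 6
ES_C = 0; EF_C = 3
ES_D = 0; EF_D = 8
ES_E = 11; EF_E = 11+9 = 20
ES_F = 6; EF_F = 6+4 = 10
ES_G = max(EF_C=3, EF_D=8, EF_E=20, EF_F=10) = 20; EF_G = 20+6 = 26
Expected project duration μ = 26 weeks. Critical path: A → E → G.

Backward pass:
LF_G = 26; LS_G = 26−6 = 20
LF_F = LS_G = 20; LS_F = 20−4 = 16
LF_E = LS_G = 20; LS_E = 20−9 = 11
LF_D = LS_G = 20; LS_D = 20−8 = 12
LF_C = LS_G = 20; LS_C = 20−3 = 17
LF_B = LS_F = 16; LS_B = 16−6 = 10
LF_A = LS_E = 11; LS_A = 11−11 = 0
Slack_B = LS_B − ES_B = 10 − 0 = 10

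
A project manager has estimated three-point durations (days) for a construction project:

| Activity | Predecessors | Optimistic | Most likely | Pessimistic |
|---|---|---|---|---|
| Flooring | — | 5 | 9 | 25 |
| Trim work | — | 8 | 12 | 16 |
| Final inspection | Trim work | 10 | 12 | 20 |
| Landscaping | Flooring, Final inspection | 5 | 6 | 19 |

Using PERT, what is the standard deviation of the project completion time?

te_Flooring = (5 + 4·9 + 25)/6 = 66/6 = 11; σ²_Flooring = ((25−5)/6)² = 11.111
te_Trim work = (8 + 4·12 + 16)/6 = 72/6 = 12; σ²_Trim work = ((16−8)/6)² = 1.778
te_Final inspection = (10 + 4·12 + 20)/6 = 78/6 = 13; σ²_Final inspection = ((20−10)/6)² = 2.778
te_Landscaping = (5 + 4·6 + 19)/6 = 48/6 = 8; σ²_Landscaping = ((19−5)/6)² = 5.444

Forward pass:
ES_Flooring = 0; EF_Flooring = 11
ES_Trim work = 0; EF_Trim work = 12
ES_Final inspection = 12; EF_Final inspection = 12+13 = 25
ES_Landscaping = max(EF_Flooring=11, EF_Final inspection=25) = 25; EF_Landscaping = 25+8 = 33
Expected project duration μ = 33 days. Critical path: Trim work → Final inspection → Landscaping.

Variance along critical path = 1.778 + 2.778 + 5.444 = 10.000
σ = √10.000 = 3.162 days

3.16 days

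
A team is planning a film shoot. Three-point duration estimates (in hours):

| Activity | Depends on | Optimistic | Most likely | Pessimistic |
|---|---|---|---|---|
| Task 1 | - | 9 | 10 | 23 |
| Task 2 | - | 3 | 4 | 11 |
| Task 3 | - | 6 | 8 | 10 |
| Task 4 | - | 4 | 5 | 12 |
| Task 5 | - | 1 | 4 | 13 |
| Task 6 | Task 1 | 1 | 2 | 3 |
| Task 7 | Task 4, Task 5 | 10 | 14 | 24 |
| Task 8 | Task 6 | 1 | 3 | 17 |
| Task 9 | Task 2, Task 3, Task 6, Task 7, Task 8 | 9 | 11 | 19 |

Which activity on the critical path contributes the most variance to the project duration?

te_Task 1 = (9 + 4·10 + 23)/6 = 72/6 = 12; σ²_Task 1 = ((23−9)/6)² = 5.444
te_Task 2 = (3 + 4·4 + 11)/6 = 30/6 = 5; σ²_Task 2 = ((11−3)/6)² = 1.778
te_Task 3 = (6 + 4·8 + 10)/6 = 48/6 = 8; σ²_Task 3 = ((10−6)/6)² = 0.444
te_Task 4 = (4 + 4·5 + 12)/6 = 36/6 = 6; σ²_Task 4 = ((12−4)/6)² = 1.778
te_Task 5 = (1 + 4·4 + 13)/6 = 30/6 = 5; σ²_Task 5 = ((13−1)/6)² = 4.000
te_Task 6 = (1 + 4·2 + 3)/6 = 12/6 = 2; σ²_Task 6 = ((3−1)/6)² = 0.111
te_Task 7 = (10 + 4·14 + 24)/6 = 90/6 = 15; σ²_Task 7 = ((24−10)/6)² = 5.444
te_Task 8 = (1 + 4·3 + 17)/6 = 30/6 = 5; σ²_Task 8 = ((17−1)/6)² = 7.111
te_Task 9 = (9 + 4·11 + 19)/6 = 72/6 = 12; σ²_Task 9 = ((19−9)/6)² = 2.778

Forward pass:
ES_Task 1 = 0; EF_Task 1 = 12
ES_Task 2 = 0; EF_Task 2 = 5
ES_Task 3 = 0; EF_Task 3 = 8
ES_Task 4 = 0; EF_Task 4 = 6
ES_Task 5 = 0; EF_Task 5 = 5
ES_Task 6 = 12; EF_Task 6 = 12+2 = 14
ES_Task 7 = max(EF_Task 4=6, EF_Task 5=5) = 6; EF_Task 7 = 6+15 = 21
ES_Task 8 = 14; EF_Task 8 = 14+5 = 19
ES_Task 9 = max(EF_Task 2=5, EF_Task 3=8, EF_Task 6=14, EF_Task 7=21, EF_Task 8=19) = 21; EF_Task 9 = 21+12 = 33
Expected project duration μ = 33 hours. Critical path: Task 4 → Task 7 → Task 9.

Variances on critical path: σ²_Task 4=1.778, σ²_Task 7=5.444, σ²_Task 9=2.778.
Largest is σ²_Task 7 = 5.444.

Task 7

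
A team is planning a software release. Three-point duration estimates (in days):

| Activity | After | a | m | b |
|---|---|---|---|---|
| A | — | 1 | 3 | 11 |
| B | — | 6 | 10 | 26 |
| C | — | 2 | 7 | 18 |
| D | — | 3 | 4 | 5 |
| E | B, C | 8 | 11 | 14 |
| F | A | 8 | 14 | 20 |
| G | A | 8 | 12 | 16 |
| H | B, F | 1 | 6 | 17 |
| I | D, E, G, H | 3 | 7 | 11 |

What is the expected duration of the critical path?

te_A = (1 + 4·3 + 11)/6 = 24/6 = 4
te_B = (6 + 4·10 + 26)/6 = 72/6 = 12
te_C = (2 + 4·7 + 18)/6 = 48/6 = 8
te_D = (3 + 4·4 + 5)/6 = 24/6 = 4
te_E = (8 + 4·11 + 14)/6 = 66/6 = 11
te_F = (8 + 4·14 + 20)/6 = 84/6 = 14
te_G = (8 + 4·12 + 16)/6 = 72/6 = 12
te_H = (1 + 4·6 + 17)/6 = 42/6 = 7
te_I = (3 + 4·7 + 11)/6 = 42/6 = 7

Forward pass:
ES_A = 0; EF_A = 4
ES_B = 0; EF_B = 12
ES_C = 0; EF_C = 8
ES_D = 0; EF_D = 4
ES_E = max(EF_B=12, EF_C=8) = 12; EF_E = 12+11 = 23
ES_F = 4; EF_F = 4+14 = 18
ES_G = 4; EF_G = 4+12 = 16
ES_H = max(EF_B=12, EF_F=18) = 18; EF_H = 18+7 = 25
ES_I = max(EF_D=4, EF_E=23, EF_G=16, EF_H=25) = 25; EF_I = 25+7 = 32
Expected project duration μ = 32 days. Critical path: A → F → H → I.

32 days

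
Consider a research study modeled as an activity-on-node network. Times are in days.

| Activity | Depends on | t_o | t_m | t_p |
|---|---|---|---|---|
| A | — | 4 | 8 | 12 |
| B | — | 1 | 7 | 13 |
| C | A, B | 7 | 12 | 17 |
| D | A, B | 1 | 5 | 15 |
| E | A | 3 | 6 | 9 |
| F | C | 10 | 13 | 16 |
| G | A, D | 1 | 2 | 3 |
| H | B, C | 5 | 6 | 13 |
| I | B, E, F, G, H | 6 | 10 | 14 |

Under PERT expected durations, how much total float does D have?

17 days

te_A = (4 + 4·8 + 12)/6 = 48/6 = 8
te_B = (1 + 4·7 + 13)/6 = 42/6 = 7
te_C = (7 + 4·12 + 17)/6 = 72/6 = 12
te_D = (1 + 4·5 + 15)/6 = 36/6 = 6
te_E = (3 + 4·6 + 9)/6 = 36/6 = 6
te_F = (10 + 4·13 + 16)/6 = 78/6 = 13
te_G = (1 + 4·2 + 3)/6 = 12/6 = 2
te_H = (5 + 4·6 + 13)/6 = 42/6 = 7
te_I = (6 + 4·10 + 14)/6 = 60/6 = 10

Forward pass:
ES_A = 0; EF_A = 8
ES_B = 0; EF_B = 7
ES_C = max(EF_A=8, EF_B=7) = 8; EF_C = 8+12 = 20
ES_D = max(EF_A=8, EF_B=7) = 8; EF_D = 8+6 = 14
ES_E = 8; EF_E = 8+6 = 14
ES_F = 20; EF_F = 20+13 = 33
ES_G = max(EF_A=8, EF_D=14) = 14; EF_G = 14+2 = 16
ES_H = max(EF_B=7, EF_C=20) = 20; EF_H = 20+7 = 27
ES_I = max(EF_B=7, EF_E=14, EF_F=33, EF_G=16, EF_H=27) = 33; EF_I = 33+10 = 43
Expected project duration μ = 43 days. Critical path: A → C → F → I.

Backward pass:
LF_I = 43; LS_I = 43−10 = 33
LF_H = LS_I = 33; LS_H = 33−7 = 26
LF_G = LS_I = 33; LS_G = 33−2 = 31
LF_F = LS_I = 33; LS_F = 33−13 = 20
LF_E = LS_I = 33; LS_E = 33−6 = 27
LF_D = LS_G = 31; LS_D = 31−6 = 25
LF_C = min(LS_F=20, LS_H=26) = 20; LS_C = 20−12 = 8
LF_B = min(LS_C=8, LS_D=25, LS_H=26, LS_I=33) = 8; LS_B = 8−7 = 1
LF_A = min(LS_C=8, LS_D=25, LS_E=27, LS_G=31) = 8; LS_A = 8−8 = 0
Slack_D = LS_D − ES_D = 25 − 8 = 17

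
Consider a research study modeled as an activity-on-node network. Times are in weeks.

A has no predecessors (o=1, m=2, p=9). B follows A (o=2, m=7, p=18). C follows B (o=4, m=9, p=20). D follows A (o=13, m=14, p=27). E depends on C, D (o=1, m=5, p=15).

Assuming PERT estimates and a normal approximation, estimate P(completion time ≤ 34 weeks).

te_A = (1 + 4·2 + 9)/6 = 18/6 = 3; σ²_A = ((9−1)/6)² = 1.778
te_B = (2 + 4·7 + 18)/6 = 48/6 = 8; σ²_B = ((18−2)/6)² = 7.111
te_C = (4 + 4·9 + 20)/6 = 60/6 = 10; σ²_C = ((20−4)/6)² = 7.111
te_D = (13 + 4·14 + 27)/6 = 96/6 = 16; σ²_D = ((27−13)/6)² = 5.444
te_E = (1 + 4·5 + 15)/6 = 36/6 = 6; σ²_E = ((15−1)/6)² = 5.444

Forward pass:
ES_A = 0; EF_A = 3
ES_B = 3; EF_B = 3+8 = 11
ES_C = 11; EF_C = 11+10 = 21
ES_D = 3; EF_D = 3+16 = 19
ES_E = max(EF_C=21, EF_D=19) = 21; EF_E = 21+6 = 27
Expected project duration μ = 27 weeks. Critical path: A → B → C → E.

Variance along critical path = 1.778 + 7.111 + 7.111 + 5.444 = 21.444; σ = √21.444 = 4.631 weeks.
Z = (34 − 27) / 4.631 = 1.512
P(T ≤ 34) = Φ(1.512) ≈ 0.935

0.935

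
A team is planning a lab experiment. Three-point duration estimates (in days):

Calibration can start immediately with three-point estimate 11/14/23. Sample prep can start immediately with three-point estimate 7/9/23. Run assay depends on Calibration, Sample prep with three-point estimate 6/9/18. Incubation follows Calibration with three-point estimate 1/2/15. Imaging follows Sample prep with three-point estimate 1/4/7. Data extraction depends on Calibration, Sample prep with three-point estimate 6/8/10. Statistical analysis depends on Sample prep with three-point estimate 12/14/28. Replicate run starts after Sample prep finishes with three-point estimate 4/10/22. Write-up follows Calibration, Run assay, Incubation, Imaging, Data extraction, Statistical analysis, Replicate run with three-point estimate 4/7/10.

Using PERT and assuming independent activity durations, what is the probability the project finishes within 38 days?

te_Calibration = (11 + 4·14 + 23)/6 = 90/6 = 15; σ²_Calibration = ((23−11)/6)² = 4.000
te_Sample prep = (7 + 4·9 + 23)/6 = 66/6 = 11; σ²_Sample prep = ((23−7)/6)² = 7.111
te_Run assay = (6 + 4·9 + 18)/6 = 60/6 = 10; σ²_Run assay = ((18−6)/6)² = 4.000
te_Incubation = (1 + 4·2 + 15)/6 = 24/6 = 4; σ²_Incubation = ((15−1)/6)² = 5.444
te_Imaging = (1 + 4·4 + 7)/6 = 24/6 = 4; σ²_Imaging = ((7−1)/6)² = 1.000
te_Data extraction = (6 + 4·8 + 10)/6 = 48/6 = 8; σ²_Data extraction = ((10−6)/6)² = 0.444
te_Statistical analysis = (12 + 4·14 + 28)/6 = 96/6 = 16; σ²_Statistical analysis = ((28−12)/6)² = 7.111
te_Replicate run = (4 + 4·10 + 22)/6 = 66/6 = 11; σ²_Replicate run = ((22−4)/6)² = 9.000
te_Write-up = (4 + 4·7 + 10)/6 = 42/6 = 7; σ²_Write-up = ((10−4)/6)² = 1.000

Forward pass:
ES_Calibration = 0; EF_Calibration = 15
ES_Sample prep = 0; EF_Sample prep = 11
ES_Run assay = max(EF_Calibration=15, EF_Sample prep=11) = 15; EF_Run assay = 15+10 = 25
ES_Incubation = 15; EF_Incubation = 15+4 = 19
ES_Imaging = 11; EF_Imaging = 11+4 = 15
ES_Data extraction = max(EF_Calibration=15, EF_Sample prep=11) = 15; EF_Data extraction = 15+8 = 23
ES_Statistical analysis = 11; EF_Statistical analysis = 11+16 = 27
ES_Replicate run = 11; EF_Replicate run = 11+11 = 22
ES_Write-up = max(EF_Calibration=15, EF_Run assay=25, EF_Incubation=19, EF_Imaging=15, EF_Data extraction=23, EF_Statistical analysis=27, EF_Replicate run=22) = 27; EF_Write-up = 27+7 = 34
Expected project duration μ = 34 days. Critical path: Sample prep → Statistical analysis → Write-up.

Variance along critical path = 7.111 + 7.111 + 1.000 = 15.222; σ = √15.222 = 3.902 days.
Z = (38 − 34) / 3.902 = 1.025
P(T ≤ 38) = Φ(1.025) ≈ 0.847

0.847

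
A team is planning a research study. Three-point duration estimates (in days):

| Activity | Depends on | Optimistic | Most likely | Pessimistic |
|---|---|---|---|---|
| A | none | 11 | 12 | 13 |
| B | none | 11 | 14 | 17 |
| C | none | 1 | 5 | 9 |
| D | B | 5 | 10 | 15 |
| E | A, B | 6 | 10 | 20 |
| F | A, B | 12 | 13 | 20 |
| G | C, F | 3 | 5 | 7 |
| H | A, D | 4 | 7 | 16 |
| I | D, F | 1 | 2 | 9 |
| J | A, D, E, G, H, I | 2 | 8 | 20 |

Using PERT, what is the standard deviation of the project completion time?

te_A = (11 + 4·12 + 13)/6 = 72/6 = 12; σ²_A = ((13−11)/6)² = 0.111
te_B = (11 + 4·14 + 17)/6 = 84/6 = 14; σ²_B = ((17−11)/6)² = 1.000
te_C = (1 + 4·5 + 9)/6 = 30/6 = 5; σ²_C = ((9−1)/6)² = 1.778
te_D = (5 + 4·10 + 15)/6 = 60/6 = 10; σ²_D = ((15−5)/6)² = 2.778
te_E = (6 + 4·10 + 20)/6 = 66/6 = 11; σ²_E = ((20−6)/6)² = 5.444
te_F = (12 + 4·13 + 20)/6 = 84/6 = 14; σ²_F = ((20−12)/6)² = 1.778
te_G = (3 + 4·5 + 7)/6 = 30/6 = 5; σ²_G = ((7−3)/6)² = 0.444
te_H = (4 + 4·7 + 16)/6 = 48/6 = 8; σ²_H = ((16−4)/6)² = 4.000
te_I = (1 + 4·2 + 9)/6 = 18/6 = 3; σ²_I = ((9−1)/6)² = 1.778
te_J = (2 + 4·8 + 20)/6 = 54/6 = 9; σ²_J = ((20−2)/6)² = 9.000

Forward pass:
ES_A = 0; EF_A = 12
ES_B = 0; EF_B = 14
ES_C = 0; EF_C = 5
ES_D = 14; EF_D = 14+10 = 24
ES_E = max(EF_A=12, EF_B=14) = 14; EF_E = 14+11 = 25
ES_F = max(EF_A=12, EF_B=14) = 14; EF_F = 14+14 = 28
ES_G = max(EF_C=5, EF_F=28) = 28; EF_G = 28+5 = 33
ES_H = max(EF_A=12, EF_D=24) = 24; EF_H = 24+8 = 32
ES_I = max(EF_D=24, EF_F=28) = 28; EF_I = 28+3 = 31
ES_J = max(EF_A=12, EF_D=24, EF_E=25, EF_G=33, EF_H=32, EF_I=31) = 33; EF_J = 33+9 = 42
Expected project duration μ = 42 days. Critical path: B → F → G → J.

Variance along critical path = 1.000 + 1.778 + 0.444 + 9.000 = 12.222
σ = √12.222 = 3.496 days

3.50 days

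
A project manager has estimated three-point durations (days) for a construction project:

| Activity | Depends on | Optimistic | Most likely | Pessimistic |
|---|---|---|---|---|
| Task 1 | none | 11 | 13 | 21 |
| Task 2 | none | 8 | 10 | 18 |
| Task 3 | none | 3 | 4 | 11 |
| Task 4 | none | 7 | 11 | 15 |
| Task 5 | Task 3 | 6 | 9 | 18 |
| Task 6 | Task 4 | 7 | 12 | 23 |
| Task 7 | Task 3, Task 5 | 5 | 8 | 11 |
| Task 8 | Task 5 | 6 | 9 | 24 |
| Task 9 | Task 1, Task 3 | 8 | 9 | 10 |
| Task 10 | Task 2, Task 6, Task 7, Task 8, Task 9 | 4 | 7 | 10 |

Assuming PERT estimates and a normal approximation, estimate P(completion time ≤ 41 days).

0.978

te_Task 1 = (11 + 4·13 + 21)/6 = 84/6 = 14; σ²_Task 1 = ((21−11)/6)² = 2.778
te_Task 2 = (8 + 4·10 + 18)/6 = 66/6 = 11; σ²_Task 2 = ((18−8)/6)² = 2.778
te_Task 3 = (3 + 4·4 + 11)/6 = 30/6 = 5; σ²_Task 3 = ((11−3)/6)² = 1.778
te_Task 4 = (7 + 4·11 + 15)/6 = 66/6 = 11; σ²_Task 4 = ((15−7)/6)² = 1.778
te_Task 5 = (6 + 4·9 + 18)/6 = 60/6 = 10; σ²_Task 5 = ((18−6)/6)² = 4.000
te_Task 6 = (7 + 4·12 + 23)/6 = 78/6 = 13; σ²_Task 6 = ((23−7)/6)² = 7.111
te_Task 7 = (5 + 4·8 + 11)/6 = 48/6 = 8; σ²_Task 7 = ((11−5)/6)² = 1.000
te_Task 8 = (6 + 4·9 + 24)/6 = 66/6 = 11; σ²_Task 8 = ((24−6)/6)² = 9.000
te_Task 9 = (8 + 4·9 + 10)/6 = 54/6 = 9; σ²_Task 9 = ((10−8)/6)² = 0.111
te_Task 10 = (4 + 4·7 + 10)/6 = 42/6 = 7; σ²_Task 10 = ((10−4)/6)² = 1.000

Forward pass:
ES_Task 1 = 0; EF_Task 1 = 14
ES_Task 2 = 0; EF_Task 2 = 11
ES_Task 3 = 0; EF_Task 3 = 5
ES_Task 4 = 0; EF_Task 4 = 11
ES_Task 5 = 5; EF_Task 5 = 5+10 = 15
ES_Task 6 = 11; EF_Task 6 = 11+13 = 24
ES_Task 7 = max(EF_Task 3=5, EF_Task 5=15) = 15; EF_Task 7 = 15+8 = 23
ES_Task 8 = 15; EF_Task 8 = 15+11 = 26
ES_Task 9 = max(EF_Task 1=14, EF_Task 3=5) = 14; EF_Task 9 = 14+9 = 23
ES_Task 10 = max(EF_Task 2=11, EF_Task 6=24, EF_Task 7=23, EF_Task 8=26, EF_Task 9=23) = 26; EF_Task 10 = 26+7 = 33
Expected project duration μ = 33 days. Critical path: Task 3 → Task 5 → Task 8 → Task 10.

Variance along critical path = 1.778 + 4.000 + 9.000 + 1.000 = 15.778; σ = √15.778 = 3.972 days.
Z = (41 − 33) / 3.972 = 2.014
P(T ≤ 41) = Φ(2.014) ≈ 0.978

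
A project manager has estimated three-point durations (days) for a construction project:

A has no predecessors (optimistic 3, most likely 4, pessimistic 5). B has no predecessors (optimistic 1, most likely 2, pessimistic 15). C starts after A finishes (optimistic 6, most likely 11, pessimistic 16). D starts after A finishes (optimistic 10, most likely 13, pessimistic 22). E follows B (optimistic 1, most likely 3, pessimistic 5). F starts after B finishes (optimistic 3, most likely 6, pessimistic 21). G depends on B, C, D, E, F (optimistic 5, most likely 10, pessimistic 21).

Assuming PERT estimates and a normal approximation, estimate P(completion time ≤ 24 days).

0.068

te_A = (3 + 4·4 + 5)/6 = 24/6 = 4; σ²_A = ((5−3)/6)² = 0.111
te_B = (1 + 4·2 + 15)/6 = 24/6 = 4; σ²_B = ((15−1)/6)² = 5.444
te_C = (6 + 4·11 + 16)/6 = 66/6 = 11; σ²_C = ((16−6)/6)² = 2.778
te_D = (10 + 4·13 + 22)/6 = 84/6 = 14; σ²_D = ((22−10)/6)² = 4.000
te_E = (1 + 4·3 + 5)/6 = 18/6 = 3; σ²_E = ((5−1)/6)² = 0.444
te_F = (3 + 4·6 + 21)/6 = 48/6 = 8; σ²_F = ((21−3)/6)² = 9.000
te_G = (5 + 4·10 + 21)/6 = 66/6 = 11; σ²_G = ((21−5)/6)² = 7.111

Forward pass:
ES_A = 0; EF_A = 4
ES_B = 0; EF_B = 4
ES_C = 4; EF_C = 4+11 = 15
ES_D = 4; EF_D = 4+14 = 18
ES_E = 4; EF_E = 4+3 = 7
ES_F = 4; EF_F = 4+8 = 12
ES_G = max(EF_B=4, EF_C=15, EF_D=18, EF_E=7, EF_F=12) = 18; EF_G = 18+11 = 29
Expected project duration μ = 29 days. Critical path: A → D → G.

Variance along critical path = 0.111 + 4.000 + 7.111 = 11.222; σ = √11.222 = 3.350 days.
Z = (24 − 29) / 3.350 = -1.493
P(T ≤ 24) = Φ(-1.493) ≈ 0.068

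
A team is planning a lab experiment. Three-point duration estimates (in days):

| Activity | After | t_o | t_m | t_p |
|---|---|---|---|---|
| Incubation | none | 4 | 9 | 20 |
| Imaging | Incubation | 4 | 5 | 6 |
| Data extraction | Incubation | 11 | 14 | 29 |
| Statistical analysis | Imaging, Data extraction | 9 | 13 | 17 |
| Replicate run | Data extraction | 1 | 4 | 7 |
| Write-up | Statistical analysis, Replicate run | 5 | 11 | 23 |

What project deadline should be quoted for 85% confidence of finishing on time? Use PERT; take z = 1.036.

te_Incubation = (4 + 4·9 + 20)/6 = 60/6 = 10; σ²_Incubation = ((20−4)/6)² = 7.111
te_Imaging = (4 + 4·5 + 6)/6 = 30/6 = 5; σ²_Imaging = ((6−4)/6)² = 0.111
te_Data extraction = (11 + 4·14 + 29)/6 = 96/6 = 16; σ²_Data extraction = ((29−11)/6)² = 9.000
te_Statistical analysis = (9 + 4·13 + 17)/6 = 78/6 = 13; σ²_Statistical analysis = ((17−9)/6)² = 1.778
te_Replicate run = (1 + 4·4 + 7)/6 = 24/6 = 4; σ²_Replicate run = ((7−1)/6)² = 1.000
te_Write-up = (5 + 4·11 + 23)/6 = 72/6 = 12; σ²_Write-up = ((23−5)/6)² = 9.000

Forward pass:
ES_Incubation = 0; EF_Incubation = 10
ES_Imaging = 10; EF_Imaging = 10+5 = 15
ES_Data extraction = 10; EF_Data extraction = 10+16 = 26
ES_Statistical analysis = max(EF_Imaging=15, EF_Data extraction=26) = 26; EF_Statistical analysis = 26+13 = 39
ES_Replicate run = 26; EF_Replicate run = 26+4 = 30
ES_Write-up = max(EF_Statistical analysis=39, EF_Replicate run=30) = 39; EF_Write-up = 39+12 = 51
Expected project duration μ = 51 days. Critical path: Incubation → Data extraction → Statistical analysis → Write-up.

Variance along critical path = 7.111 + 9.000 + 1.778 + 9.000 = 26.889; σ = 5.185 days.
D = μ + z·σ = 51 + 1.036·5.185 = 56.4 days

56.4 days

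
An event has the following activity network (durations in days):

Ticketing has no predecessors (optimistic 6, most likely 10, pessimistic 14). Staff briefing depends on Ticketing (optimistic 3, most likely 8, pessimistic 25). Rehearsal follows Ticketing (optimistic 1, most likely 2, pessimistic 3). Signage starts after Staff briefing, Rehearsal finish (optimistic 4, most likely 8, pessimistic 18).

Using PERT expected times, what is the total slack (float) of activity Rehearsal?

te_Ticketing = (6 + 4·10 + 14)/6 = 60/6 = 10
te_Staff briefing = (3 + 4·8 + 25)/6 = 60/6 = 10
te_Rehearsal = (1 + 4·2 + 3)/6 = 12/6 = 2
te_Signage = (4 + 4·8 + 18)/6 = 54/6 = 9

Forward pass:
ES_Ticketing = 0; EF_Ticketing = 10
ES_Staff briefing = 10; EF_Staff briefing = 10+10 = 20
ES_Rehearsal = 10; EF_Rehearsal = 10+2 = 12
ES_Signage = max(EF_Staff briefing=20, EF_Rehearsal=12) = 20; EF_Signage = 20+9 = 29
Expected project duration μ = 29 days. Critical path: Ticketing → Staff briefing → Signage.

Backward pass:
LF_Signage = 29; LS_Signage = 29−9 = 20
LF_Rehearsal = LS_Signage = 20; LS_Rehearsal = 20−2 = 18
LF_Staff briefing = LS_Signage = 20; LS_Staff briefing = 20−10 = 10
LF_Ticketing = min(LS_Staff briefing=10, LS_Rehearsal=18) = 10; LS_Ticketing = 10−10 = 0
Slack_Rehearsal = LS_Rehearsal − ES_Rehearsal = 18 − 10 = 8

8 days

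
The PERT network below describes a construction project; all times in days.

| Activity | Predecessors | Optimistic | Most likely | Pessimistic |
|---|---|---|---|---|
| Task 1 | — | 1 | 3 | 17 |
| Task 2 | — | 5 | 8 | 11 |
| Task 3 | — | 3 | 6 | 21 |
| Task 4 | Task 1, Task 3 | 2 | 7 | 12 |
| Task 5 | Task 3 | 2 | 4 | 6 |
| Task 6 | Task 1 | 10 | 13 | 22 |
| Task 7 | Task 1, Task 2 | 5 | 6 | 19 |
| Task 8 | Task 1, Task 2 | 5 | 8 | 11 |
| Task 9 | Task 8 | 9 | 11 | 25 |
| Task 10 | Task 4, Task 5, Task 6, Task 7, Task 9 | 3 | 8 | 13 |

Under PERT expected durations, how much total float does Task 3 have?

14 days

te_Task 1 = (1 + 4·3 + 17)/6 = 30/6 = 5
te_Task 2 = (5 + 4·8 + 11)/6 = 48/6 = 8
te_Task 3 = (3 + 4·6 + 21)/6 = 48/6 = 8
te_Task 4 = (2 + 4·7 + 12)/6 = 42/6 = 7
te_Task 5 = (2 + 4·4 + 6)/6 = 24/6 = 4
te_Task 6 = (10 + 4·13 + 22)/6 = 84/6 = 14
te_Task 7 = (5 + 4·6 + 19)/6 = 48/6 = 8
te_Task 8 = (5 + 4·8 + 11)/6 = 48/6 = 8
te_Task 9 = (9 + 4·11 + 25)/6 = 78/6 = 13
te_Task 10 = (3 + 4·8 + 13)/6 = 48/6 = 8

Forward pass:
ES_Task 1 = 0; EF_Task 1 = 5
ES_Task 2 = 0; EF_Task 2 = 8
ES_Task 3 = 0; EF_Task 3 = 8
ES_Task 4 = max(EF_Task 1=5, EF_Task 3=8) = 8; EF_Task 4 = 8+7 = 15
ES_Task 5 = 8; EF_Task 5 = 8+4 = 12
ES_Task 6 = 5; EF_Task 6 = 5+14 = 19
ES_Task 7 = max(EF_Task 1=5, EF_Task 2=8) = 8; EF_Task 7 = 8+8 = 16
ES_Task 8 = max(EF_Task 1=5, EF_Task 2=8) = 8; EF_Task 8 = 8+8 = 16
ES_Task 9 = 16; EF_Task 9 = 16+13 = 29
ES_Task 10 = max(EF_Task 4=15, EF_Task 5=12, EF_Task 6=19, EF_Task 7=16, EF_Task 9=29) = 29; EF_Task 10 = 29+8 = 37
Expected project duration μ = 37 days. Critical path: Task 2 → Task 8 → Task 9 → Task 10.

Backward pass:
LF_Task 10 = 37; LS_Task 10 = 37−8 = 29
LF_Task 9 = LS_Task 10 = 29; LS_Task 9 = 29−13 = 16
LF_Task 8 = LS_Task 9 = 16; LS_Task 8 = 16−8 = 8
LF_Task 7 = LS_Task 10 = 29; LS_Task 7 = 29−8 = 21
LF_Task 6 = LS_Task 10 = 29; LS_Task 6 = 29−14 = 15
LF_Task 5 = LS_Task 10 = 29; LS_Task 5 = 29−4 = 25
LF_Task 4 = LS_Task 10 = 29; LS_Task 4 = 29−7 = 22
LF_Task 3 = min(LS_Task 4=22, LS_Task 5=25) = 22; LS_Task 3 = 22−8 = 14
LF_Task 2 = min(LS_Task 7=21, LS_Task 8=8) = 8; LS_Task 2 = 8−8 = 0
LF_Task 1 = min(LS_Task 4=22, LS_Task 6=15, LS_Task 7=21, LS_Task 8=8) = 8; LS_Task 1 = 8−5 = 3
Slack_Task 3 = LS_Task 3 − ES_Task 3 = 14 − 0 = 14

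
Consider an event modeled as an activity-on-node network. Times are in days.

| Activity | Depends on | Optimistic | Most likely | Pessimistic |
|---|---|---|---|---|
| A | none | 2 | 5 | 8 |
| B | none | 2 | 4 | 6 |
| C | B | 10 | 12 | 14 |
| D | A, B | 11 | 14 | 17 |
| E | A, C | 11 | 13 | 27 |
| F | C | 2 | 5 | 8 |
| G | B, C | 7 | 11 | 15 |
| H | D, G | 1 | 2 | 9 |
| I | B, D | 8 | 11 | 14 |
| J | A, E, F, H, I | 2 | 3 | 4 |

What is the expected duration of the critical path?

te_A = (2 + 4·5 + 8)/6 = 30/6 = 5
te_B = (2 + 4·4 + 6)/6 = 24/6 = 4
te_C = (10 + 4·12 + 14)/6 = 72/6 = 12
te_D = (11 + 4·14 + 17)/6 = 84/6 = 14
te_E = (11 + 4·13 + 27)/6 = 90/6 = 15
te_F = (2 + 4·5 + 8)/6 = 30/6 = 5
te_G = (7 + 4·11 + 15)/6 = 66/6 = 11
te_H = (1 + 4·2 + 9)/6 = 18/6 = 3
te_I = (8 + 4·11 + 14)/6 = 66/6 = 11
te_J = (2 + 4·3 + 4)/6 = 18/6 = 3

Forward pass:
ES_A = 0; EF_A = 5
ES_B = 0; EF_B = 4
ES_C = 4; EF_C = 4+12 = 16
ES_D = max(EF_A=5, EF_B=4) = 5; EF_D = 5+14 = 19
ES_E = max(EF_A=5, EF_C=16) = 16; EF_E = 16+15 = 31
ES_F = 16; EF_F = 16+5 = 21
ES_G = max(EF_B=4, EF_C=16) = 16; EF_G = 16+11 = 27
ES_H = max(EF_D=19, EF_G=27) = 27; EF_H = 27+3 = 30
ES_I = max(EF_B=4, EF_D=19) = 19; EF_I = 19+11 = 30
ES_J = max(EF_A=5, EF_E=31, EF_F=21, EF_H=30, EF_I=30) = 31; EF_J = 31+3 = 34
Expected project duration μ = 34 days. Critical path: B → C → E → J.

34 days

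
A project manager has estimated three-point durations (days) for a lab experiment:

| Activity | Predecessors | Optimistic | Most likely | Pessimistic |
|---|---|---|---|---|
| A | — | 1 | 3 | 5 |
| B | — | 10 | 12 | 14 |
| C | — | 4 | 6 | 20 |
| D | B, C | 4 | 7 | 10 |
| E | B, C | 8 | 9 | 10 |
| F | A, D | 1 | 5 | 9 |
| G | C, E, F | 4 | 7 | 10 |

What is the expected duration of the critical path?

31 days

te_A = (1 + 4·3 + 5)/6 = 18/6 = 3
te_B = (10 + 4·12 + 14)/6 = 72/6 = 12
te_C = (4 + 4·6 + 20)/6 = 48/6 = 8
te_D = (4 + 4·7 + 10)/6 = 42/6 = 7
te_E = (8 + 4·9 + 10)/6 = 54/6 = 9
te_F = (1 + 4·5 + 9)/6 = 30/6 = 5
te_G = (4 + 4·7 + 10)/6 = 42/6 = 7

Forward pass:
ES_A = 0; EF_A = 3
ES_B = 0; EF_B = 12
ES_C = 0; EF_C = 8
ES_D = max(EF_B=12, EF_C=8) = 12; EF_D = 12+7 = 19
ES_E = max(EF_B=12, EF_C=8) = 12; EF_E = 12+9 = 21
ES_F = max(EF_A=3, EF_D=19) = 19; EF_F = 19+5 = 24
ES_G = max(EF_C=8, EF_E=21, EF_F=24) = 24; EF_G = 24+7 = 31
Expected project duration μ = 31 days. Critical path: B → D → F → G.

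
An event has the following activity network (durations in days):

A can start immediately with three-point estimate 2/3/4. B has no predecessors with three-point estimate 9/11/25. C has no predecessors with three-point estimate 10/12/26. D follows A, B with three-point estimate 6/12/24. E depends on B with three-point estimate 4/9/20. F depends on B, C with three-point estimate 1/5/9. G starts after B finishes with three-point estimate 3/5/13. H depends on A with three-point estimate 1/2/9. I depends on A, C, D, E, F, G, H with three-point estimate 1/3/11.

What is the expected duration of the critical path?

te_A = (2 + 4·3 + 4)/6 = 18/6 = 3
te_B = (9 + 4·11 + 25)/6 = 78/6 = 13
te_C = (10 + 4·12 + 26)/6 = 84/6 = 14
te_D = (6 + 4·12 + 24)/6 = 78/6 = 13
te_E = (4 + 4·9 + 20)/6 = 60/6 = 10
te_F = (1 + 4·5 + 9)/6 = 30/6 = 5
te_G = (3 + 4·5 + 13)/6 = 36/6 = 6
te_H = (1 + 4·2 + 9)/6 = 18/6 = 3
te_I = (1 + 4·3 + 11)/6 = 24/6 = 4

Forward pass:
ES_A = 0; EF_A = 3
ES_B = 0; EF_B = 13
ES_C = 0; EF_C = 14
ES_D = max(EF_A=3, EF_B=13) = 13; EF_D = 13+13 = 26
ES_E = 13; EF_E = 13+10 = 23
ES_F = max(EF_B=13, EF_C=14) = 14; EF_F = 14+5 = 19
ES_G = 13; EF_G = 13+6 = 19
ES_H = 3; EF_H = 3+3 = 6
ES_I = max(EF_A=3, EF_C=14, EF_D=26, EF_E=23, EF_F=19, EF_G=19, EF_H=6) = 26; EF_I = 26+4 = 30
Expected project duration μ = 30 days. Critical path: B → D → I.

30 days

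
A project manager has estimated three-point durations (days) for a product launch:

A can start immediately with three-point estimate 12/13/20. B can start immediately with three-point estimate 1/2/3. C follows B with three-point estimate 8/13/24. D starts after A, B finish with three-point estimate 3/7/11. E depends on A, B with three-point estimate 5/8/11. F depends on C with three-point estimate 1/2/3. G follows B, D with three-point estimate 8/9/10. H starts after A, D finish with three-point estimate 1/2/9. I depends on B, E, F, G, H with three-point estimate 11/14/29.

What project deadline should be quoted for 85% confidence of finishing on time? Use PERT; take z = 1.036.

49.7 days

te_A = (12 + 4·13 + 20)/6 = 84/6 = 14; σ²_A = ((20−12)/6)² = 1.778
te_B = (1 + 4·2 + 3)/6 = 12/6 = 2; σ²_B = ((3−1)/6)² = 0.111
te_C = (8 + 4·13 + 24)/6 = 84/6 = 14; σ²_C = ((24−8)/6)² = 7.111
te_D = (3 + 4·7 + 11)/6 = 42/6 = 7; σ²_D = ((11−3)/6)² = 1.778
te_E = (5 + 4·8 + 11)/6 = 48/6 = 8; σ²_E = ((11−5)/6)² = 1.000
te_F = (1 + 4·2 + 3)/6 = 12/6 = 2; σ²_F = ((3−1)/6)² = 0.111
te_G = (8 + 4·9 + 10)/6 = 54/6 = 9; σ²_G = ((10−8)/6)² = 0.111
te_H = (1 + 4·2 + 9)/6 = 18/6 = 3; σ²_H = ((9−1)/6)² = 1.778
te_I = (11 + 4·14 + 29)/6 = 96/6 = 16; σ²_I = ((29−11)/6)² = 9.000

Forward pass:
ES_A = 0; EF_A = 14
ES_B = 0; EF_B = 2
ES_C = 2; EF_C = 2+14 = 16
ES_D = max(EF_A=14, EF_B=2) = 14; EF_D = 14+7 = 21
ES_E = max(EF_A=14, EF_B=2) = 14; EF_E = 14+8 = 22
ES_F = 16; EF_F = 16+2 = 18
ES_G = max(EF_B=2, EF_D=21) = 21; EF_G = 21+9 = 30
ES_H = max(EF_A=14, EF_D=21) = 21; EF_H = 21+3 = 24
ES_I = max(EF_B=2, EF_E=22, EF_F=18, EF_G=30, EF_H=24) = 30; EF_I = 30+16 = 46
Expected project duration μ = 46 days. Critical path: A → D → G → I.

Variance along critical path = 1.778 + 1.778 + 0.111 + 9.000 = 12.667; σ = 3.559 days.
D = μ + z·σ = 46 + 1.036·3.559 = 49.7 days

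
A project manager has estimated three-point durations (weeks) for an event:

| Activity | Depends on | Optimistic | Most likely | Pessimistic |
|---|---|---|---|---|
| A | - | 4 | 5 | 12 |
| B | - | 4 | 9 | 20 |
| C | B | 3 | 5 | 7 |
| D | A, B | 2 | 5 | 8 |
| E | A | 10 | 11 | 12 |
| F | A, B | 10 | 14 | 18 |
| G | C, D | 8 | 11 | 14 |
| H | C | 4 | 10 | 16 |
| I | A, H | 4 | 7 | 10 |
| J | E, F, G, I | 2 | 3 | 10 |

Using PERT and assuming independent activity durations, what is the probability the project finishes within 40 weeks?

te_A = (4 + 4·5 + 12)/6 = 36/6 = 6; σ²_A = ((12−4)/6)² = 1.778
te_B = (4 + 4·9 + 20)/6 = 60/6 = 10; σ²_B = ((20−4)/6)² = 7.111
te_C = (3 + 4·5 + 7)/6 = 30/6 = 5; σ²_C = ((7−3)/6)² = 0.444
te_D = (2 + 4·5 + 8)/6 = 30/6 = 5; σ²_D = ((8−2)/6)² = 1.000
te_E = (10 + 4·11 + 12)/6 = 66/6 = 11; σ²_E = ((12−10)/6)² = 0.111
te_F = (10 + 4·14 + 18)/6 = 84/6 = 14; σ²_F = ((18−10)/6)² = 1.778
te_G = (8 + 4·11 + 14)/6 = 66/6 = 11; σ²_G = ((14−8)/6)² = 1.000
te_H = (4 + 4·10 + 16)/6 = 60/6 = 10; σ²_H = ((16−4)/6)² = 4.000
te_I = (4 + 4·7 + 10)/6 = 42/6 = 7; σ²_I = ((10−4)/6)² = 1.000
te_J = (2 + 4·3 + 10)/6 = 24/6 = 4; σ²_J = ((10−2)/6)² = 1.778

Forward pass:
ES_A = 0; EF_A = 6
ES_B = 0; EF_B = 10
ES_C = 10; EF_C = 10+5 = 15
ES_D = max(EF_A=6, EF_B=10) = 10; EF_D = 10+5 = 15
ES_E = 6; EF_E = 6+11 = 17
ES_F = max(EF_A=6, EF_B=10) = 10; EF_F = 10+14 = 24
ES_G = max(EF_C=15, EF_D=15) = 15; EF_G = 15+11 = 26
ES_H = 15; EF_H = 15+10 = 25
ES_I = max(EF_A=6, EF_H=25) = 25; EF_I = 25+7 = 32
ES_J = max(EF_E=17, EF_F=24, EF_G=26, EF_I=32) = 32; EF_J = 32+4 = 36
Expected project duration μ = 36 weeks. Critical path: B → C → H → I → J.

Variance along critical path = 7.111 + 0.444 + 4.000 + 1.000 + 1.778 = 14.333; σ = √14.333 = 3.786 weeks.
Z = (40 − 36) / 3.786 = 1.057
P(T ≤ 40) = Φ(1.057) ≈ 0.855

0.855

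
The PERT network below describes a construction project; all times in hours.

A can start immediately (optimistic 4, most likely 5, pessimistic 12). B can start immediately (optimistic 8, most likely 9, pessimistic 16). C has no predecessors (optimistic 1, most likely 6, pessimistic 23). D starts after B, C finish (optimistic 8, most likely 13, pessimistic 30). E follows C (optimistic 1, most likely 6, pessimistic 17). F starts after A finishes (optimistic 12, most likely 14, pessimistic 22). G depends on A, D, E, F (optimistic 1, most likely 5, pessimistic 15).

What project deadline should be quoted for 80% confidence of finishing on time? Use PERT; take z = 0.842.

te_A = (4 + 4·5 + 12)/6 = 36/6 = 6; σ²_A = ((12−4)/6)² = 1.778
te_B = (8 + 4·9 + 16)/6 = 60/6 = 10; σ²_B = ((16−8)/6)² = 1.778
te_C = (1 + 4·6 + 23)/6 = 48/6 = 8; σ²_C = ((23−1)/6)² = 13.444
te_D = (8 + 4·13 + 30)/6 = 90/6 = 15; σ²_D = ((30−8)/6)² = 13.444
te_E = (1 + 4·6 + 17)/6 = 42/6 = 7; σ²_E = ((17−1)/6)² = 7.111
te_F = (12 + 4·14 + 22)/6 = 90/6 = 15; σ²_F = ((22−12)/6)² = 2.778
te_G = (1 + 4·5 + 15)/6 = 36/6 = 6; σ²_G = ((15−1)/6)² = 5.444

Forward pass:
ES_A = 0; EF_A = 6
ES_B = 0; EF_B = 10
ES_C = 0; EF_C = 8
ES_D = max(EF_B=10, EF_C=8) = 10; EF_D = 10+15 = 25
ES_E = 8; EF_E = 8+7 = 15
ES_F = 6; EF_F = 6+15 = 21
ES_G = max(EF_A=6, EF_D=25, EF_E=15, EF_F=21) = 25; EF_G = 25+6 = 31
Expected project duration μ = 31 hours. Critical path: B → D → G.

Variance along critical path = 1.778 + 13.444 + 5.444 = 20.667; σ = 4.546 hours.
D = μ + z·σ = 31 + 0.842·4.546 = 34.8 hours

34.8 hours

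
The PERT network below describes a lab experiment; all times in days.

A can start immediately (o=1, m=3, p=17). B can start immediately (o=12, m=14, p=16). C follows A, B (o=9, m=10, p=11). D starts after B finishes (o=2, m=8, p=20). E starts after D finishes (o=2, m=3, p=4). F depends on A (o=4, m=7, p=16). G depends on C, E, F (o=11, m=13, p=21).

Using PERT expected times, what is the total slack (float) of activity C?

te_A = (1 + 4·3 + 17)/6 = 30/6 = 5
te_B = (12 + 4·14 + 16)/6 = 84/6 = 14
te_C = (9 + 4·10 + 11)/6 = 60/6 = 10
te_D = (2 + 4·8 + 20)/6 = 54/6 = 9
te_E = (2 + 4·3 + 4)/6 = 18/6 = 3
te_F = (4 + 4·7 + 16)/6 = 48/6 = 8
te_G = (11 + 4·13 + 21)/6 = 84/6 = 14

Forward pass:
ES_A = 0; EF_A = 5
ES_B = 0; EF_B = 14
ES_C = max(EF_A=5, EF_B=14) = 14; EF_C = 14+10 = 24
ES_D = 14; EF_D = 14+9 = 23
ES_E = 23; EF_E = 23+3 = 26
ES_F = 5; EF_F = 5+8 = 13
ES_G = max(EF_C=24, EF_E=26, EF_F=13) = 26; EF_G = 26+14 = 40
Expected project duration μ = 40 days. Critical path: B → D → E → G.

Backward pass:
LF_G = 40; LS_G = 40−14 = 26
LF_F = LS_G = 26; LS_F = 26−8 = 18
LF_E = LS_G = 26; LS_E = 26−3 = 23
LF_D = LS_E = 23; LS_D = 23−9 = 14
LF_C = LS_G = 26; LS_C = 26−10 = 16
LF_B = min(LS_C=16, LS_D=14) = 14; LS_B = 14−14 = 0
LF_A = min(LS_C=16, LS_F=18) = 16; LS_A = 16−5 = 11
Slack_C = LS_C − ES_C = 16 − 14 = 2

2 days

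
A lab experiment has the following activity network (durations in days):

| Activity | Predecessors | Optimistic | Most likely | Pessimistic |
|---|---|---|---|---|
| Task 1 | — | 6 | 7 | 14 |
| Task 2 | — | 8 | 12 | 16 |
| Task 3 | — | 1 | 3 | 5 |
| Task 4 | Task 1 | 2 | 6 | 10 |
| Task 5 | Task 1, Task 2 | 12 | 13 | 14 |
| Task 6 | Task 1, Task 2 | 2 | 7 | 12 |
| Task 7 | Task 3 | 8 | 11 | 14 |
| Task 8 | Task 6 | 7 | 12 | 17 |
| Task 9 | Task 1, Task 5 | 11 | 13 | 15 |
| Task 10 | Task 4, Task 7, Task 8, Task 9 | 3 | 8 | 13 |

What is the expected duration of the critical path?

46 days

te_Task 1 = (6 + 4·7 + 14)/6 = 48/6 = 8
te_Task 2 = (8 + 4·12 + 16)/6 = 72/6 = 12
te_Task 3 = (1 + 4·3 + 5)/6 = 18/6 = 3
te_Task 4 = (2 + 4·6 + 10)/6 = 36/6 = 6
te_Task 5 = (12 + 4·13 + 14)/6 = 78/6 = 13
te_Task 6 = (2 + 4·7 + 12)/6 = 42/6 = 7
te_Task 7 = (8 + 4·11 + 14)/6 = 66/6 = 11
te_Task 8 = (7 + 4·12 + 17)/6 = 72/6 = 12
te_Task 9 = (11 + 4·13 + 15)/6 = 78/6 = 13
te_Task 10 = (3 + 4·8 + 13)/6 = 48/6 = 8

Forward pass:
ES_Task 1 = 0; EF_Task 1 = 8
ES_Task 2 = 0; EF_Task 2 = 12
ES_Task 3 = 0; EF_Task 3 = 3
ES_Task 4 = 8; EF_Task 4 = 8+6 = 14
ES_Task 5 = max(EF_Task 1=8, EF_Task 2=12) = 12; EF_Task 5 = 12+13 = 25
ES_Task 6 = max(EF_Task 1=8, EF_Task 2=12) = 12; EF_Task 6 = 12+7 = 19
ES_Task 7 = 3; EF_Task 7 = 3+11 = 14
ES_Task 8 = 19; EF_Task 8 = 19+12 = 31
ES_Task 9 = max(EF_Task 1=8, EF_Task 5=25) = 25; EF_Task 9 = 25+13 = 38
ES_Task 10 = max(EF_Task 4=14, EF_Task 7=14, EF_Task 8=31, EF_Task 9=38) = 38; EF_Task 10 = 38+8 = 46
Expected project duration μ = 46 days. Critical path: Task 2 → Task 5 → Task 9 → Task 10.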